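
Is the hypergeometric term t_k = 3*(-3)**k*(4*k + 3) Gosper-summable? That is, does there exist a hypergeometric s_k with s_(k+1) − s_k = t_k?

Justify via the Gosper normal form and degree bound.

Ratio r(k) = 3*(-4*k - 7)/(4*k + 3).
Gosper form: A/B · C(k+1)/C(k) with A=-3, B=1, C=k + 3/4.
Solve (-3)·f(k+1) − (1)·f(k) = k + 3/4.
d = 1 from the (0,0,1) case.
A polynomial solution: f(k) = -k/4.
Then R = B(k−1)f/C = -k/(4*k + 3), so s_k = R(k)·t_k = (-3)**(k + 1)*k.
s_(k+1) − s_k = 3*(-3)**k*(4*k + 3) = t_k.

Yes. s_k = (-3)**(k + 1)*k.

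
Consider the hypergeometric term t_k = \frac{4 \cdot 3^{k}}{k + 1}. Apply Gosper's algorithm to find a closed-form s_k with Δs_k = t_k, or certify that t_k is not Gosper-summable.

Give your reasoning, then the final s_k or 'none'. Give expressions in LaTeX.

Step 1: r(k) = 3*(k + 1)/(k + 2).
A = 3*k + 3, B = k + 2, C = 1.
Need (3*k + 3)·f(k+1) − (k + 1)·f(k) = 1.
From deg A=1, deg B=1, deg C=0: d=-1.
Negative degree bound (-1): no f exists, t_k not Gosper-summable.

none — t_k is not Gosper-summable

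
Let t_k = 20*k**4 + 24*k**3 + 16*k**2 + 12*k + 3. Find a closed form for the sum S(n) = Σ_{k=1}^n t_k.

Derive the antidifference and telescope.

The ratio is (20*k**4 + 104*k**3 + 208*k**2 + 196*k + 75)/(20*k**4 + 24*k**3 + 16*k**2 + 12*k + 3).
So A=1 and B=1, with C=k**4 + 6*k**3/5 + 4*k**2/5 + 3*k/5 + 3/20.
Need (1)·f(k+1) − (1)·f(k) = k**4 + 6*k**3/5 + 4*k**2/5 + 3*k/5 + 3/20.
Bound: deg f ≤ 5.
A polynomial solution: f(k) = k*(4*k**4 - 4*k**3 + 4*k - 1)/20.
Get s_k = R·t_k = k*(4*k**4 - 4*k**3 + 4*k - 1) with R(k) = B(k−1)f(k)/C(k) = k*(4*k**4 - 4*k**3 + 4*k - 1)/((2*k**2 + 1)*(10*k**2 + 12*k + 3)).
Check: Δs_k = 20*k**4 + 24*k**3 + 16*k**2 + 12*k + 3. ✓
Telescope: S(n) = s_(n+1) − s_(1) = 4*n**5 + 16*n**4 + 24*n**3 + 20*n**2 + 11*n + 3 − (3) = n*(4*n**4 + 16*n**3 + 24*n**2 + 20*n + 11).

S(n) = n*(4*n**4 + 16*n**3 + 24*n**2 + 20*n + 11)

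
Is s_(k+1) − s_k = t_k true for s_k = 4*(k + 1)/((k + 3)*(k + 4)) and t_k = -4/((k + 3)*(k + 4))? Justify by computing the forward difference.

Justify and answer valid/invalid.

s_(k+1) = 4*(k + 2)/((k + 4)*(k + 5))
s_(k+1) − s_k = 4*(1 - k)/(k**3 + 12*k**2 + 47*k + 60)
(s_(k+1) − s_k) − t_k = 24/(k**3 + 12*k**2 + 47*k + 60)

Invalid: residual 24/(k**3 + 12*k**2 + 47*k + 60) ≠ 0.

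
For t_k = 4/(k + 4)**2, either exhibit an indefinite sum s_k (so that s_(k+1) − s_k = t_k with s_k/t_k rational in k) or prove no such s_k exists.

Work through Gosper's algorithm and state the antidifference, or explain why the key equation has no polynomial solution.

not Gosper-summable; s_k does not exist

Step 1: r(k) = (k + 4)**2/(k + 5)**2.
So A=k**2 + 8*k + 16 and B=k**2 + 10*k + 25, with C=1.
Need (k**2 + 8*k + 16)·f(k+1) − (k**2 + 8*k + 16)·f(k) = 1.
d = 0 from the (2,2,0) case.
Write f(k) = c0. Then LHS − RHS = -1, requiring -1 = 0: contradictory. No certificate.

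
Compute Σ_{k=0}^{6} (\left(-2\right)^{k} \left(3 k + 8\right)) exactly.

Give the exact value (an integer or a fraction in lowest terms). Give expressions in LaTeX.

Σ = 1154

t_(k+1)/t_k = 2*(-3*k - 11)/(3*k + 8).
A = -2, B = 1, C = k + 8/3.
f must satisfy (-2)·f(k+1) − (1)·f(k) = k + 8/3.
Bound: deg f ≤ 1.
Solve for f: f(k) = -(k + 2)/3 (degree 1 ≤ 1).
R(k) = B(k−1)·f(k)/C(k) = -(k + 2)/(3*k + 8); s_k = R·t_k = (-2)**k*(-k - 2).
Verify: (-2)**k*(3*k + 8) matches t_k.
Evaluate s at k=7 and k=0: 1152 and -2; difference 1154.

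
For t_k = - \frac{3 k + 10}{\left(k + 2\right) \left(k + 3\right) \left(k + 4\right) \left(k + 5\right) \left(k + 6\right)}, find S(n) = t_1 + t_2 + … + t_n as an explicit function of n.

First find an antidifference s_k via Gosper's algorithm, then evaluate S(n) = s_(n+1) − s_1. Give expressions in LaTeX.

S(n) = \frac{n \left(- n^{2} - 14 n - 63\right)}{90 \left(n^{3} + 14 n^{2} + 63 n + 90\right)}

The ratio is (k + 2)*(3*k + 13)/((k + 7)*(3*k + 10)).
Gosper form: A/B · C(k+1)/C(k) with A=k + 2, B=k + 7, C=k + 10/3.
Key eq: (k + 2)·f(k+1) = (k + 6)·f(k) + (k + 10/3).
Bound: deg f ≤ 4.
Coefficient equations give f(k) = k*(k + 3)*(k**2 + 11*k + 38)/120.
R(k) = B(k−1)·f(k)/C(k) = k*(k + 3)*(k + 6)*(k**2 + 11*k + 38)/(40*(3*k + 10)); s_k = R·t_k = k*(-k**2 - 11*k - 38)/(40*(k**3 + 11*k**2 + 38*k + 40)).
s_(k+1) − s_k = (-3*k - 10)/(k**5 + 20*k**4 + 155*k**3 + 580*k**2 + 1044*k + 720) = t_k.
Evaluate: s_(n+1) = (-n**3 - 14*n**2 - 63*n - 50)/(40*(n**3 + 14*n**2 + 63*n + 90)); subtract s_(1) = -1/72 ⇒ S(n) = n*(-n**2 - 14*n - 63)/(90*(n**3 + 14*n**2 + 63*n + 90)).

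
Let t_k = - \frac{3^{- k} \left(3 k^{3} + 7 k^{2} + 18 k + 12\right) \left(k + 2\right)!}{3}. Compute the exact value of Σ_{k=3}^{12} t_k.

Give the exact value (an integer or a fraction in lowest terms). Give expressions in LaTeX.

The ratio is (3*k**4 + 25*k**3 + 89*k**2 + 163*k + 120)/(3*(3*k**3 + 7*k**2 + 18*k + 12)).
Normal form (A,B,C) = (k/3 + 1, 1, k**3 + 7*k**2/3 + 6*k + 4).
Solve (k/3 + 1)·f(k+1) − (1)·f(k) = k**3 + 7*k**2/3 + 6*k + 4.
deg f ≤ 2 (via 1,0,3).
Match coefficients ⇒ f(k) = (k - 1)*(3*k + 4).
Then R = B(k−1)f/C = 3*(k - 1)*(3*k + 4)/(3*k**3 + 7*k**2 + 18*k + 12), so s_k = R(k)·t_k = -(k - 1)*(3*k + 4)*factorial(k + 2)/3**k.
Check: Δs_k = -(3*k**3 + 7*k**2 + 18*k + 12)*factorial(k + 2)/(3*3**k). ✓
Sum = s_(13) − s_(3); s_(13) = -308532224000/729, s_(3) = -1040/9 ⇒ -308532139760/729.

Σ = -308532139760/729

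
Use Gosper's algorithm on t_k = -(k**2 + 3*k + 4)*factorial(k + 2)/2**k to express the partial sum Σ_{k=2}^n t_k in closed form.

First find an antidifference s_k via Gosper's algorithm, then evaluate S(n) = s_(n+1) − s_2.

Ratio r(k) = (k + 3)*(3*k + (k + 1)**2 + 7)/(2*(k**2 + 3*k + 4)).
Take A(k)=k/2 + 3/2, B(k)=1, C(k)=k**2 + 3*k + 4.
f must satisfy (k/2 + 3/2)·f(k+1) − (1)·f(k) = k**2 + 3*k + 4.
Bound: deg f ≤ 1.
A polynomial solution: f(k) = 2*(k + 1).
Get s_k = R·t_k = -2**(1 - k)*(k + 1)*factorial(k + 2) with R(k) = B(k−1)f(k)/C(k) = 2*(k + 1)/(k**2 + 3*k + 4).
Verify: -(k**2 + 3*k + 4)*factorial(k + 2)/2**k matches t_k.
Σ_(k=2)^n t_k = s_(n+1) − s_(2) = (-(n + 2)*factorial(n + 3)/2**n) − (-36), i.e. 36 - n*factorial(n + 3)/2**n - 2*factorial(n + 3)/2**n.

S(n) = 36 - n*factorial(n + 3)/2**n - 2*factorial(n + 3)/2**n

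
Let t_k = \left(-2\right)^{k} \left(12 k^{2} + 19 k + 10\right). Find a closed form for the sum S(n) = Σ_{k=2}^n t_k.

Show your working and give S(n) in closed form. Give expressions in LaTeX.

The ratio is 2*(-12*k**2 - 43*k - 41)/(12*k**2 + 19*k + 10).
Take A(k)=-2, B(k)=1, C(k)=k**2 + 19*k/12 + 5/6.
Key eq: (-2)·f(k+1) = (1)·f(k) + (k**2 + 19*k/12 + 5/6).
deg f ≤ 2 (via 0,0,2).
Solving with deg f ≤ 2: f(k) = -k*(4*k + 1)/12.
R(k) = B(k−1)·f(k)/C(k) = -k*(4*k + 1)/(12*k**2 + 19*k + 10); s_k = R·t_k = (-2)**k*k*(-4*k - 1).
s_(k+1) − s_k = (-2)**k*(12*k**2 + 19*k + 10) = t_k.
Telescope: S(n) = s_(n+1) − s_(2) = 2*(-2)**n*(4*n**2 + 9*n + 5) − (-72) = 8*(-2)**n*n**2 + 18*(-2)**n*n + 10*(-2)**n + 72.

S(n) = 8 \left(-2\right)^{n} n^{2} + 18 \left(-2\right)^{n} n + 10 \left(-2\right)^{n} + 72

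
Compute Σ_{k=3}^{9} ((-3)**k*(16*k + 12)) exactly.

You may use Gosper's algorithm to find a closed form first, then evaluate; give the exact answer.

Σ = -2362284

Step 1: r(k) = 3*(-4*k - 7)/(4*k + 3).
Factor: A=-3; B=1; C=k + 3/4.
Key eq: (-3)·f(k+1) = (1)·f(k) + (k + 3/4).
deg f ≤ 1 (via 0,0,1).
Coefficient equations give f(k) = -k/4.
Get s_k = R·t_k = -4*(-3)**k*k with R(k) = B(k−1)f(k)/C(k) = -k/(4*k + 3).
Check: Δs_k = (-3)**k*(16*k + 12). ✓
Telescoping: Σ = s_(10) − s_(3) = -2361960 − (324) = -2362284.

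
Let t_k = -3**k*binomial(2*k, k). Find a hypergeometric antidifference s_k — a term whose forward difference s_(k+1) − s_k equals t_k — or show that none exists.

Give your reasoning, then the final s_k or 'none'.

r(k) = 6*(2*k + 1)/(k + 1) after simplifying.
Factor: A=12*k + 6; B=k + 1; C=1.
Solve (12*k + 6)·f(k+1) − (k)·f(k) = 1.
Degrees (1,1,0) ⇒ d ≤ -1.
deg f ≤ -1 is impossible — no certificate.

none (Gosper's algorithm certifies no s_k)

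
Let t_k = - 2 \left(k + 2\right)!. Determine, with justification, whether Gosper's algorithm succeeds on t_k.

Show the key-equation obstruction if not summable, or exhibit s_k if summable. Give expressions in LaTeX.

No. Not Gosper-summable.

t_(k+1)/t_k = k + 3.
So A=k + 3 and B=1, with C=1.
Solve (k + 3)·f(k+1) − (1)·f(k) = 1.
deg f ≤ -1 (via 1,0,0).
Negative degree bound (-1): no f exists, t_k not Gosper-summable.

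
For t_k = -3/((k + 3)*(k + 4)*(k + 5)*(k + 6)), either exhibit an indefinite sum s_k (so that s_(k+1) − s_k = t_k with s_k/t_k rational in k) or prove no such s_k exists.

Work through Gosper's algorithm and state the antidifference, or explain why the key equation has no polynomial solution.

s_k = k*(-k**2 - 12*k - 47)/(60*(k + 3)*(k + 4)*(k + 5))

The ratio is (k + 3)/(k + 7).
Normal form (A,B,C) = (k + 3, k + 7, 1).
Solve (k + 3)·f(k+1) − (k + 6)·f(k) = 1.
d = 3 from the (1,1,0) case.
Coefficient equations give f(k) = k*(k**2 + 12*k + 47)/180.
Certificate R = B(k−1)f/C = k*(k + 6)*(k**2 + 12*k + 47)/180 gives s_k = k*(-k**2 - 12*k - 47)/(60*(k + 3)*(k + 4)*(k + 5)).
Δs = -3/(k**4 + 18*k**3 + 119*k**2 + 342*k + 360), as required.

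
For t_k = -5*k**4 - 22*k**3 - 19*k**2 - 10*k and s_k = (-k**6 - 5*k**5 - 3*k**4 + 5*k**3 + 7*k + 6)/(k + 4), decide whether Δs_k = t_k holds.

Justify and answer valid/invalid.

s_(k+1) = (-k**6 - 11*k**5 - 43*k**4 - 77*k**3 - 68*k**2 - 21*k + 9)/(k + 5)
s_(k+1) − s_k = (-5*k**6 - 59*k**5 - 239*k**4 - 401*k**3 - 300*k**2 - 116*k + 6)/(k**2 + 9*k + 20)
(s_(k+1) − s_k) − t_k = 2*(4*k**5 + 39*k**4 + 110*k**3 + 85*k**2 + 42*k + 3)/(k**2 + 9*k + 20)

Invalid: residual 2*(4*k**5 + 39*k**4 + 110*k**3 + 85*k**2 + 42*k + 3)/(k**2 + 9*k + 20) ≠ 0.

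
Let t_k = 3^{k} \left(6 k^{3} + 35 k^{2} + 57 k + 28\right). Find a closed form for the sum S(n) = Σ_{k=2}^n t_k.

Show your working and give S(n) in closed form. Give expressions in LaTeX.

Compute t_(k+1)/t_k: get 3*(6*k**3 + 53*k**2 + 145*k + 126)/(6*k**3 + 35*k**2 + 57*k + 28).
So A=3 and B=1, with C=k**3 + 35*k**2/6 + 19*k/2 + 14/3.
f must satisfy (3)·f(k+1) − (1)·f(k) = k**3 + 35*k**2/6 + 19*k/2 + 14/3.
Bound: deg f ≤ 3.
Solve for f: f(k) = (3*k**3 + 4*k**2 + 3*k - 1)/6 (degree 3 ≤ 3).
So s_k = (B(k−1)f/C)·t_k = ((3*k**3 + 4*k**2 + 3*k - 1)/((k + 1)*(2*k + 7)*(3*k + 4)))·t_k = 3**k*(3*k**3 + 4*k**2 + 3*k - 1).
Verify: 3**k*(6*k**3 + 35*k**2 + 57*k + 28) matches t_k.
s_(n+1) = 3**(n + 1)*(3*n**3 + 13*n**2 + 20*n + 9) and s_(2) = 405, so S(n) = 9*3**n*n**3 + 39*3**n*n**2 + 60*3**n*n + 27*3**n - 405.

S(n) = 9 \cdot 3^{n} n^{3} + 39 \cdot 3^{n} n^{2} + 60 \cdot 3^{n} n + 27 \cdot 3^{n} - 405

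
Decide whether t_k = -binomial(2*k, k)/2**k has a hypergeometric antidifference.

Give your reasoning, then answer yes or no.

No — key equation has no polynomial f.

Step 1: r(k) = (2*k + 1)/(k + 1).
So A=2*k + 1 and B=k + 1, with C=1.
Need (2*k + 1)·f(k+1) − (k)·f(k) = 1.
Bound: deg f ≤ -1.
Negative degree bound (-1): no f exists, t_k not Gosper-summable.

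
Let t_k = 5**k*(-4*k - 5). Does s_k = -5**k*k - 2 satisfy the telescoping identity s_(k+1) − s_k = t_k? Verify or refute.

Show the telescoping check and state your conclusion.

Valid: the claim telescopes to t_k.

s_(k+1) = -5*5**k*(k + 1) - 2
s_(k+1) − s_k = 5**k*(-4*k - 5)
(s_(k+1) − s_k) − t_k = 0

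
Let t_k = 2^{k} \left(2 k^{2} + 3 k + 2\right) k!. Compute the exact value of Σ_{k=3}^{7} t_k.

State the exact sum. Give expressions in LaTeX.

Σ = 82575216

The ratio is 2*(2*k**3 + 9*k**2 + 14*k + 7)/(2*k**2 + 3*k + 2).
Factor: A=2*k + 2; B=1; C=k**2 + 3*k/2 + 1.
Solve (2*k + 2)·f(k+1) − (1)·f(k) = k**2 + 3*k/2 + 1.
From deg A=1, deg B=0, deg C=2: d=1.
A polynomial solution: f(k) = k/2.
So s_k = (B(k−1)f/C)·t_k = (k/(2*k**2 + 3*k + 2))·t_k = 2**k*k*factorial(k).
Verify: 2**k*(2*k**2 + 3*k + 2)*factorial(k) matches t_k.
Σ_(k=3)^(7) t_k = s_(8) − s_(3) = 82575360 − (144) = 82575216.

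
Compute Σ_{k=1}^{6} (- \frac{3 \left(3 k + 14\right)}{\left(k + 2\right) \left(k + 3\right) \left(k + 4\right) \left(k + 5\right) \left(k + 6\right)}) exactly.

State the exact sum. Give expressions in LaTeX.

Ratio r(k) = (k + 2)*(3*k + 17)/((k + 7)*(3*k + 14)).
Normal form (A,B,C) = (k + 2, k + 7, k + 14/3).
f must satisfy (k + 2)·f(k+1) − (k + 6)·f(k) = k + 14/3.
d = 4 from the (1,1,1) case.
Coefficient equations give f(k) = k*(k + 4)*(k**2 + 10*k + 31)/90.
Then R = B(k−1)f/C = k*(k + 4)*(k + 6)*(k**2 + 10*k + 31)/(30*(3*k + 14)), so s_k = R(k)·t_k = k*(-k**2 - 10*k - 31)/(10*(k**3 + 10*k**2 + 31*k + 30)).
Δs = 3*(-3*k - 14)/(k**5 + 20*k**4 + 155*k**3 + 580*k**2 + 1044*k + 720), as required.
Evaluate s at k=7 and k=1: -7/72 and -7/120; difference -7/180.

Σ = -7/180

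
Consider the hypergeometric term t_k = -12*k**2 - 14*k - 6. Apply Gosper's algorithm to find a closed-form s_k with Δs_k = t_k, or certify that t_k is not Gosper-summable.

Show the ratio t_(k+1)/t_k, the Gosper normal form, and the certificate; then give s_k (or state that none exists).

The ratio is (6*k**2 + 19*k + 16)/(6*k**2 + 7*k + 3).
Factor: A=1; B=1; C=k**2 + 7*k/6 + 1/2.
Set up (1)·f(k+1) − (1)·f(k) − (k**2 + 7*k/6 + 1/2) = 0.
Bound: deg f ≤ 3.
Solving with deg f ≤ 3: f(k) = k*(4*k**2 + k + 1)/12.
R(k) = B(k−1)·f(k)/C(k) = k*(4*k**2 + k + 1)/(2*(6*k**2 + 7*k + 3)); s_k = R·t_k = k*(-4*k**2 - k - 1).
Δs = -12*k**2 - 14*k - 6, as required.

s_k = k*(-4*k**2 - k - 1)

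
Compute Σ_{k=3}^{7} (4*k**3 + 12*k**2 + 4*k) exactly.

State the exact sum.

Step 1: r(k) = (k**3 + 6*k**2 + 10*k + 5)/(k*(k**2 + 3*k + 1)).
Gosper form: A/B · C(k+1)/C(k) with A=1, B=1, C=k**3 + 3*k**2 + k.
Need (1)·f(k+1) − (1)·f(k) = k**3 + 3*k**2 + k.
deg f ≤ 4 (via 0,0,3).
A polynomial solution: f(k) = k**2*(k - 1)*(k + 3)/4.
Get s_k = R·t_k = k**2*(k**2 + 2*k - 3) with R(k) = B(k−1)f(k)/C(k) = k*(k - 1)*(k + 3)/(4*(k**2 + 3*k + 1)).
Check: Δs_k = 4*k*(k**2 + 3*k + 1). ✓
Σ_(k=3)^(7) t_k = s_(8) − s_(3) = 4928 − (108) = 4820.

Σ = 4820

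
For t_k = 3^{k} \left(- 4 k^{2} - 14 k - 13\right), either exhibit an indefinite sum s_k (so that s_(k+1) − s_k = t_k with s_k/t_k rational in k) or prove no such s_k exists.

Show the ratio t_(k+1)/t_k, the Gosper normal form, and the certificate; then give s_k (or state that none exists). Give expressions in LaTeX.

s_k = 3^{k} \left(- 2 k^{2} - k - 2\right)

Compute t_(k+1)/t_k: get 3*(4*k**2 + 22*k + 31)/(4*k**2 + 14*k + 13).
Take A(k)=3, B(k)=1, C(k)=k**2 + 7*k/2 + 13/4.
Key eq: (3)·f(k+1) = (1)·f(k) + (k**2 + 7*k/2 + 13/4).
From deg A=0, deg B=0, deg C=2: d=2.
Solve for f: f(k) = (2*k**2 + k + 2)/4 (degree 2 ≤ 2).
Then R = B(k−1)f/C = (2*k**2 + k + 2)/(4*k**2 + 14*k + 13), so s_k = R(k)·t_k = 3**k*(-2*k**2 - k - 2).
Check: Δs_k = 3**k*(-4*k**2 - 14*k - 13). ✓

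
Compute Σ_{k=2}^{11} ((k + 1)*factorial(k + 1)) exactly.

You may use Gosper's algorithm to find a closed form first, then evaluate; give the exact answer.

Ratio r(k) = (k + 2)**2/(k + 1).
Take A(k)=k + 2, B(k)=1, C(k)=k + 1.
Need (k + 2)·f(k+1) − (1)·f(k) = k + 1.
Bound: deg f ≤ 0.
Match coefficients ⇒ f(k) = 1.
R(k) = B(k−1)·f(k)/C(k) = 1/(k + 1); s_k = R·t_k = factorial(k + 1).
Verify: (k + 1)*factorial(k + 1) matches t_k.
Telescoping: Σ = s_(12) − s_(2) = 6227020800 − (6) = 6227020794.

Σ = 6227020794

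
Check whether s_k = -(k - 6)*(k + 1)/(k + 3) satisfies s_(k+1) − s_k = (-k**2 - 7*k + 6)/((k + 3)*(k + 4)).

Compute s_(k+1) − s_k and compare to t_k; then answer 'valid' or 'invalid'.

s_(k+1) = -(k - 5)*(k + 2)/(k + 4)
s_(k+1) − s_k = (-k**2 - 7*k + 6)/(k**2 + 7*k + 12)
(s_(k+1) − s_k) − t_k = 0

valid (s_(k+1) − s_k reduces to t_k)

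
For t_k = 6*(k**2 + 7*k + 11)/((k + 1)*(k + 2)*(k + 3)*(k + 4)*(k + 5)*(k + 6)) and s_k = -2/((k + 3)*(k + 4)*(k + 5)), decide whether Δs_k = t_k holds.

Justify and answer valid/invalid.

Invalid: residual 6*(-4*k - 9)/(k**6 + 21*k**5 + 175*k**4 + 735*k**3 + 1624*k**2 + 1764*k + 720) ≠ 0.

s_(k+1) = -2/((k + 4)*(k + 5)*(k + 6))
s_(k+1) − s_k = 6/((k + 3)*(k + 4)*(k + 5)*(k + 6))
(s_(k+1) − s_k) − t_k = 6*(-4*k - 9)/(k**6 + 21*k**5 + 175*k**4 + 735*k**3 + 1624*k**2 + 1764*k + 720)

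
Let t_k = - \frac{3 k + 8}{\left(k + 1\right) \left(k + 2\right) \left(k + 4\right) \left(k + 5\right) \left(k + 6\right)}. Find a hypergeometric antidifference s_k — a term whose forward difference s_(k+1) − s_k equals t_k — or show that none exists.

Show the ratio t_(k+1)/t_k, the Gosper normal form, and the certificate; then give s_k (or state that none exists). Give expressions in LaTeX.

r(k) = (k + 1)*(k + 4)*(3*k + 11)/((k + 3)*(k + 7)*(3*k + 8)) after simplifying.
So A=k + 1 and B=k + 7, with C=k**2 + 17*k/3 + 8.
f must satisfy (k + 1)·f(k+1) − (k + 6)·f(k) = k**2 + 17*k/3 + 8.
From deg A=1, deg B=1, deg C=2: d=5.
Coefficient equations give f(k) = k*(k + 2)*(k + 3)*(k**2 + 10*k + 29)/60.
Then R = B(k−1)f/C = k*(k + 2)*(k + 6)*(k**2 + 10*k + 29)/(20*(3*k + 8)), so s_k = R(k)·t_k = k*(-k**2 - 10*k - 29)/(20*(k**3 + 10*k**2 + 29*k + 20)).
Δs = (-3*k - 8)/(k**5 + 18*k**4 + 121*k**3 + 372*k**2 + 508*k + 240), as required.

s_k = \frac{k \left(- k^{2} - 10 k - 29\right)}{20 \left(k^{3} + 10 k^{2} + 29 k + 20\right)}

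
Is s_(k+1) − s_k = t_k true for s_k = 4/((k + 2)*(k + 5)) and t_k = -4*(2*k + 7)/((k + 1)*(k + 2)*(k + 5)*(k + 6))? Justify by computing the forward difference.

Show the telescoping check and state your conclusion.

s_(k+1) = 4/((k + 3)*(k + 6))
s_(k+1) − s_k = 8*(-k - 4)/(k**4 + 16*k**3 + 91*k**2 + 216*k + 180)
(s_(k+1) − s_k) − t_k = 4*(3*k + 13)/(k**5 + 17*k**4 + 107*k**3 + 307*k**2 + 396*k + 180)

Invalid: residual 4*(3*k + 13)/(k**5 + 17*k**4 + 107*k**3 + 307*k**2 + 396*k + 180) ≠ 0.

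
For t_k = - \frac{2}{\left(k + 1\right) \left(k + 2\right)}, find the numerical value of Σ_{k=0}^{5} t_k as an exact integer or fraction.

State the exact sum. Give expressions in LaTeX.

Σ = -12/7

The ratio is (k + 1)/(k + 3).
Gosper form: A/B · C(k+1)/C(k) with A=k + 1, B=k + 3, C=1.
Need (k + 1)·f(k+1) − (k + 2)·f(k) = 1.
d = 1 from the (1,1,0) case.
Solve for f: f(k) = k (degree 1 ≤ 1).
Then R = B(k−1)f/C = k*(k + 2), so s_k = R(k)·t_k = -2*k/(k + 1).
Check: Δs_k = -2/(k**2 + 3*k + 2). ✓
Σ_(k=0)^(5) t_k = s_(6) − s_(0) = -12/7 − (0) = -12/7.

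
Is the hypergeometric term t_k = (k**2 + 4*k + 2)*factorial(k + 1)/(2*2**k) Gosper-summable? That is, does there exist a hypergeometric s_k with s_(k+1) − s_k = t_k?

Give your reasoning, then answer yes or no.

Yes. s_k = (k + 3)*factorial(k + 1)/2**k.

The ratio is (k + 2)*(4*k + (k + 1)**2 + 6)/(2*(k**2 + 4*k + 2)).
So A=k/2 + 1 and B=1, with C=k**2 + 4*k + 2.
Need (k/2 + 1)·f(k+1) − (1)·f(k) = k**2 + 4*k + 2.
Degrees (1,0,2) ⇒ d ≤ 1.
Match coefficients ⇒ f(k) = 2*(k + 3).
Get s_k = R·t_k = (k + 3)*factorial(k + 1)/2**k with R(k) = B(k−1)f(k)/C(k) = 2*(k + 3)/(k**2 + 4*k + 2).
Verify: (k**2 + 4*k + 2)*factorial(k + 1)/(2*2**k) matches t_k.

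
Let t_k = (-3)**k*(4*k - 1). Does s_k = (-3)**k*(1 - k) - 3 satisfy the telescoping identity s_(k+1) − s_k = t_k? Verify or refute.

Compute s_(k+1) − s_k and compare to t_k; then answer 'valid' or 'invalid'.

s_(k+1) = 3*(-3)**k*k - 3
s_(k+1) − s_k = (-3)**k*(4*k - 1)
(s_(k+1) − s_k) − t_k = 0

valid; difference matches t_k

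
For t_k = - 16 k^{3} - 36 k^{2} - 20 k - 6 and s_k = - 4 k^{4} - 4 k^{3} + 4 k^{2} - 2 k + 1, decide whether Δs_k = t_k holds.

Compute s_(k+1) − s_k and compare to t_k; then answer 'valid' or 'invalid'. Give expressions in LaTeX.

s_(k+1) = -4*k**4 - 20*k**3 - 32*k**2 - 22*k - 5
s_(k+1) − s_k = -16*k**3 - 36*k**2 - 20*k - 6
(s_(k+1) − s_k) − t_k = 0

valid (s_(k+1) − s_k reduces to t_k)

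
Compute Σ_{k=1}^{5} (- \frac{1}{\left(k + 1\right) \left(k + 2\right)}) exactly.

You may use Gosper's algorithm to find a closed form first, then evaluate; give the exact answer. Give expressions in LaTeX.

Ratio r(k) = (k + 1)/(k + 3).
Normal form (A,B,C) = (k + 1, k + 3, 1).
Key eq: (k + 1)·f(k+1) = (k + 2)·f(k) + (1).
Bound: deg f ≤ 1.
A polynomial solution: f(k) = k.
So s_k = (B(k−1)f/C)·t_k = (k*(k + 2))·t_k = -k/(k + 1).
Check: Δs_k = -1/(k**2 + 3*k + 2). ✓
Σ_(k=1)^(5) t_k = s_(6) − s_(1) = -6/7 − (-1/2) = -5/14.

Σ = -5/14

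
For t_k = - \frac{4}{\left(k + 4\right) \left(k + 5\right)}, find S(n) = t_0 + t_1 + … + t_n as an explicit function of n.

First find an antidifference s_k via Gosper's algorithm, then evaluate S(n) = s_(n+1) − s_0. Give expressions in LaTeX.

S(n) = \frac{- n - 1}{n + 5}

Step 1: r(k) = (k + 4)/(k + 6).
So A=k + 4 and B=k + 6, with C=1.
Key eq: (k + 4)·f(k+1) = (k + 5)·f(k) + (1).
d = 1 from the (1,1,0) case.
Solve for f: f(k) = k/4 (degree 1 ≤ 1).
Get s_k = R·t_k = -k/(k + 4) with R(k) = B(k−1)f(k)/C(k) = k*(k + 5)/4.
Verify: -4/(k**2 + 9*k + 20) matches t_k.
Telescope: S(n) = s_(n+1) − s_(0) = (-n - 1)/(n + 5) − (0) = (-n - 1)/(n + 5).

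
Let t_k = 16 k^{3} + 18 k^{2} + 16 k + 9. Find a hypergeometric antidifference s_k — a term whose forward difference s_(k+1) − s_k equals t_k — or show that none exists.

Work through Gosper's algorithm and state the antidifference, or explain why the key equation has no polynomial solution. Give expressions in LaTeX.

Compute t_(k+1)/t_k: get (16*k**3 + 66*k**2 + 100*k + 59)/(16*k**3 + 18*k**2 + 16*k + 9).
Factor: A=1; B=1; C=k**3 + 9*k**2/8 + k + 9/16.
Solve (1)·f(k+1) − (1)·f(k) = k**3 + 9*k**2/8 + k + 9/16.
From deg A=0, deg B=0, deg C=3: d=4.
Coefficient equations give f(k) = k*(4*k**3 - 2*k**2 + 3*k + 4)/16.
So s_k = (B(k−1)f/C)·t_k = (k*(4*k**3 - 2*k**2 + 3*k + 4)/(16*k**3 + 18*k**2 + 16*k + 9))·t_k = k*(4*k**3 - 2*k**2 + 3*k + 4).
s_(k+1) − s_k = 16*k**3 + 18*k**2 + 16*k + 9 = t_k.

s_k = k \left(4 k^{3} - 2 k^{2} + 3 k + 4\right)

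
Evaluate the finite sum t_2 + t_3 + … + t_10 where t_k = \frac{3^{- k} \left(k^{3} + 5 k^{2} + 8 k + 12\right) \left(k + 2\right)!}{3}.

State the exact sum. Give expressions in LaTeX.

Σ = 3895075648/729

Step 1: r(k) = (k**4 + 11*k**3 + 45*k**2 + 89*k + 78)/(3*(k**3 + 5*k**2 + 8*k + 12)).
Factor: A=k/3 + 1; B=1; C=k**3 + 5*k**2 + 8*k + 12.
Key eq: (k/3 + 1)·f(k+1) = (1)·f(k) + (k**3 + 5*k**2 + 8*k + 12).
Bound: deg f ≤ 2.
Solving with deg f ≤ 2: f(k) = 3*(k**2 + 3*k - 2).
Get s_k = R·t_k = (k**2 + 3*k - 2)*factorial(k + 2)/3**k with R(k) = B(k−1)f(k)/C(k) = 3*(k**2 + 3*k - 2)/(k**3 + 5*k**2 + 8*k + 12).
Check: Δs_k = (k**3 + 5*k**2 + 8*k + 12)*factorial(k + 2)/(3*3**k). ✓
Σ_(k=2)^(10) t_k = s_(11) − s_(2) = 3895091200/729 − (64/3) = 3895075648/729.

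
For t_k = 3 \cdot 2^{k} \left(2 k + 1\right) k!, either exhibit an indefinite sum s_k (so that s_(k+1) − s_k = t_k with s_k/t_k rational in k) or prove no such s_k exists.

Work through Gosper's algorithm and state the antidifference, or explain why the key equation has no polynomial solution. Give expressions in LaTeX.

s_k = 3 \cdot 2^{k} k!

Compute t_(k+1)/t_k: get 2*(k + 1)*(2*k + 3)/(2*k + 1).
Gosper form: A/B · C(k+1)/C(k) with A=2*k + 2, B=1, C=k + 1/2.
f must satisfy (2*k + 2)·f(k+1) − (1)·f(k) = k + 1/2.
Bound: deg f ≤ 0.
Match coefficients ⇒ f(k) = 1/2.
Then R = B(k−1)f/C = 1/(2*k + 1), so s_k = R(k)·t_k = 3*2**k*factorial(k).
Verify: 3*2**k*(2*k + 1)*factorial(k) matches t_k.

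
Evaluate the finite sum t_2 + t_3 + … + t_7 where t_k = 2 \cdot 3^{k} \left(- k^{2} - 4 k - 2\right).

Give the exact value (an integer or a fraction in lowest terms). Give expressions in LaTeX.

Compute t_(k+1)/t_k: get 3*(k**2 + 6*k + 7)/(k**2 + 4*k + 2).
So A=3 and B=1, with C=k**2 + 4*k + 2.
Need (3)·f(k+1) − (1)·f(k) = k**2 + 4*k + 2.
From deg A=0, deg B=0, deg C=2: d=2.
Match coefficients ⇒ f(k) = (k**2 + k - 1)/2.
So s_k = (B(k−1)f/C)·t_k = ((k**2 + k - 1)/(2*(k**2 + 4*k + 2)))·t_k = 3**k*(-k**2 - k + 1).
Verify: 2*3**k*(-k**2 - 4*k - 2) matches t_k.
Telescoping: Σ = s_(8) − s_(2) = -465831 − (-45) = -465786.

Σ = -465786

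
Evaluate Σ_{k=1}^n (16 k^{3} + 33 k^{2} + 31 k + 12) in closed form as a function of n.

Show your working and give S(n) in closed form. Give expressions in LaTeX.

The ratio is (16*k**3 + 81*k**2 + 145*k + 92)/(16*k**3 + 33*k**2 + 31*k + 12).
Factor: A=1; B=1; C=k**3 + 33*k**2/16 + 31*k/16 + 3/4.
Solve (1)·f(k+1) − (1)·f(k) = k**3 + 33*k**2/16 + 31*k/16 + 3/4.
deg f ≤ 4 (via 0,0,3).
Match coefficients ⇒ f(k) = k*(4*k**3 + 3*k**2 + 3*k + 2)/16.
Certificate R = B(k−1)f/C = k*(4*k**3 + 3*k**2 + 3*k + 2)/(16*k**3 + 33*k**2 + 31*k + 12) gives s_k = k*(4*k**3 + 3*k**2 + 3*k + 2).
Verify: 16*k**3 + 33*k**2 + 31*k + 12 matches t_k.
Telescope: S(n) = s_(n+1) − s_(1) = 4*n**4 + 19*n**3 + 36*n**2 + 33*n + 12 − (12) = n*(4*n**3 + 19*n**2 + 36*n + 33).

S(n) = n \left(4 n^{3} + 19 n^{2} + 36 n + 33\right)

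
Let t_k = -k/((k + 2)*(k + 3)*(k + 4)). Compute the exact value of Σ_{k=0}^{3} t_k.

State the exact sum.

Σ = -1/21

t_(k+1)/t_k = (k + 1)*(k + 2)/(k*(k + 5)).
So A=k + 2 and B=k + 5, with C=k.
Key eq: (k + 2)·f(k+1) = (k + 4)·f(k) + (k).
deg f ≤ 2 (via 1,1,1).
Match coefficients ⇒ f(k) = k*(k - 1)/6.
Certificate R = B(k−1)f/C = (k - 1)*(k + 4)/6 gives s_k = k*(1 - k)/(6*(k + 2)*(k + 3)).
Check: Δs_k = -k/(k**3 + 9*k**2 + 26*k + 24). ✓
Evaluate s at k=4 and k=0: -1/21 and 0; difference -1/21.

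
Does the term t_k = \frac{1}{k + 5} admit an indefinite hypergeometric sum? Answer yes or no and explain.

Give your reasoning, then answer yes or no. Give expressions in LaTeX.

No — the linear system for f has no solution.

Ratio r(k) = (k + 5)/(k + 6).
Normal form (A,B,C) = (k + 5, k + 6, 1).
Solve (k + 5)·f(k+1) − (k + 5)·f(k) = 1.
From deg A=1, deg B=1, deg C=0: d=0.
Write f(k) = c0. Then LHS − RHS = -1, requiring -1 = 0: contradictory. No certificate.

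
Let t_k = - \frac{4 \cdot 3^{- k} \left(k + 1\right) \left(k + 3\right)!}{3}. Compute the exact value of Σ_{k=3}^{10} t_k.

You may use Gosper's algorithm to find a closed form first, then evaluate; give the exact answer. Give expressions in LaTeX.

The ratio is (k + 2)*(k + 4)/(3*(k + 1)).
Gosper form: A/B · C(k+1)/C(k) with A=k/3 + 4/3, B=1, C=k + 1.
Solve (k/3 + 4/3)·f(k+1) − (1)·f(k) = k + 1.
deg f ≤ 0 (via 1,0,1).
Solve for f: f(k) = 3 (degree 0 ≤ 0).
R(k) = B(k−1)·f(k)/C(k) = 3/(k + 1); s_k = R·t_k = -4*factorial(k + 3)/3**k.
Verify: -4*(k + 1)*factorial(k + 3)/(3*3**k) matches t_k.
Σ_(k=3)^(10) t_k = s_(11) − s_(3) = -1435033600/729 − (-320/3) = -1434955840/729.

Σ = -1434955840/729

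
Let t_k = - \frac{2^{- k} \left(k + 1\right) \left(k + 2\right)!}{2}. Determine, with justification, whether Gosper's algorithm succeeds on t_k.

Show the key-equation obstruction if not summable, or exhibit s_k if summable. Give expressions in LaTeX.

Step 1: r(k) = (k + 2)*(k + 3)/(2*(k + 1)).
So A=k/2 + 3/2 and B=1, with C=k + 1.
Key eq: (k/2 + 3/2)·f(k+1) = (1)·f(k) + (k + 1).
Bound: deg f ≤ 0.
Match coefficients ⇒ f(k) = 2.
So s_k = (B(k−1)f/C)·t_k = (2/(k + 1))·t_k = -factorial(k + 2)/2**k.
Verify: -(k + 1)*factorial(k + 2)/(2*2**k) matches t_k.

Yes. s_k = - 2^{- k} \left(k + 2\right)!.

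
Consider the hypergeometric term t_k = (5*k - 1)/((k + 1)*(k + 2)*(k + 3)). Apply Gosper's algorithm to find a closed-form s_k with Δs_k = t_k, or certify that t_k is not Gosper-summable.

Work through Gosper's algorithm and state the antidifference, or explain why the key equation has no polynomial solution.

s_k = k*(k - 2)/((k + 1)*(k + 2))

Step 1: r(k) = (k + 1)*(5*k + 4)/((k + 4)*(5*k - 1)).
Take A(k)=k + 1, B(k)=k + 4, C(k)=k - 1/5.
Key eq: (k + 1)·f(k+1) = (k + 3)·f(k) + (k - 1/5).
d = 2 from the (1,1,1) case.
Coefficient equations give f(k) = k*(k - 2)/5.
Get s_k = R·t_k = k*(k - 2)/((k + 1)*(k + 2)) with R(k) = B(k−1)f(k)/C(k) = k*(k - 2)*(k + 3)/(5*k - 1).
Δs = (5*k - 1)/(k**3 + 6*k**2 + 11*k + 6), as required.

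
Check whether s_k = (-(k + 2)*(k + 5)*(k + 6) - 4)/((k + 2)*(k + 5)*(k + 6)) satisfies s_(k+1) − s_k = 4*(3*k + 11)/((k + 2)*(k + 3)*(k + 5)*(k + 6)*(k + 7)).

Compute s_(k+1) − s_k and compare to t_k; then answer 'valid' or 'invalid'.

s_(k+1) = (-(k + 3)*(k + 6)*(k + 7) - 4)/((k + 3)*(k + 6)*(k + 7))
s_(k+1) − s_k = 4*(3*k + 11)/(k**5 + 23*k**4 + 203*k**3 + 853*k**2 + 1692*k + 1260)
(s_(k+1) − s_k) − t_k = 0

Valid: the claim telescopes to t_k.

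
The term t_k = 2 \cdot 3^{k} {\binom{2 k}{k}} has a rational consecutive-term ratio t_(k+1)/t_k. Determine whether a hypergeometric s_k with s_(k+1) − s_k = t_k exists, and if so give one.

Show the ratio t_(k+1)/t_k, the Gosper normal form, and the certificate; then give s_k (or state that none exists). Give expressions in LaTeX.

no hypergeometric antidifference exists

r(k) = 6*(2*k + 1)/(k + 1) after simplifying.
Gosper form: A/B · C(k+1)/C(k) with A=12*k + 6, B=k + 1, C=1.
Solve (12*k + 6)·f(k+1) − (k)·f(k) = 1.
From deg A=1, deg B=1, deg C=0: d=-1.
Bound -1 < 0, so the key equation has no polynomial solution.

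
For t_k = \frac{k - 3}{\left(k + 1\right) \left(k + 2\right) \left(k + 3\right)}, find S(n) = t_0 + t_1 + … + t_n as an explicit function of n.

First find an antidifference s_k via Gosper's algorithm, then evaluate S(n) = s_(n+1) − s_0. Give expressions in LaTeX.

r(k) = (k - 2)*(k + 1)/((k - 3)*(k + 4)) after simplifying.
Take A(k)=k + 1, B(k)=k + 4, C(k)=k - 3.
f must satisfy (k + 1)·f(k+1) − (k + 3)·f(k) = k - 3.
Bound: deg f ≤ 2.
Match coefficients ⇒ f(k) = -k*(k + 5)/2.
Then R = B(k−1)f/C = -k*(k + 3)*(k + 5)/(2*(k - 3)), so s_k = R(k)·t_k = k*(-k - 5)/(2*(k + 1)*(k + 2)).
Check: Δs_k = (k - 3)/(k**3 + 6*k**2 + 11*k + 6). ✓
Σ_(k=0)^n t_k = s_(n+1) − s_(0) = ((-n**2 - 7*n - 6)/(2*(n**2 + 5*n + 6))) − (0), i.e. (-n**2 - 7*n - 6)/(2*(n**2 + 5*n + 6)).

S(n) = \frac{- n^{2} - 7 n - 6}{2 \left(n^{2} + 5 n + 6\right)}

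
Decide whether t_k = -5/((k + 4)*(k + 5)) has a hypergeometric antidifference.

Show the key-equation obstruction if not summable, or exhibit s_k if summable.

Ratio r(k) = (k + 4)/(k + 6).
Gosper form: A/B · C(k+1)/C(k) with A=k + 4, B=k + 6, C=1.
Key eq: (k + 4)·f(k+1) = (k + 5)·f(k) + (1).
Bound: deg f ≤ 1.
Solving with deg f ≤ 1: f(k) = k/4.
So s_k = (B(k−1)f/C)·t_k = (k*(k + 5)/4)·t_k = -5*k/(4*k + 16).
Check: Δs_k = -5/(k**2 + 9*k + 20). ✓

Yes. s_k = -5*k/(4*k + 16).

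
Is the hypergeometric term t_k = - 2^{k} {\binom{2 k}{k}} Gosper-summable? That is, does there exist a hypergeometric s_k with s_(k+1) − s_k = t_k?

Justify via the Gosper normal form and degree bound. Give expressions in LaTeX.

No; the degree bound rules out any f.

Step 1: r(k) = 4*(2*k + 1)/(k + 1).
So A=8*k + 4 and B=k + 1, with C=1.
Key eq: (8*k + 4)·f(k+1) = (k)·f(k) + (1).
Bound: deg f ≤ -1.
Negative degree bound (-1): no f exists, t_k not Gosper-summable.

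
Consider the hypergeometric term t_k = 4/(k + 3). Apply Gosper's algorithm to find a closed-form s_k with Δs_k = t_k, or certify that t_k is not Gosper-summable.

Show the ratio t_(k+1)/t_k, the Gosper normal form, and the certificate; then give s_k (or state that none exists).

r(k) = (k + 3)/(k + 4) after simplifying.
A = k + 3, B = k + 4, C = 1.
Set up (k + 3)·f(k+1) − (k + 3)·f(k) − (1) = 0.
d = 0 from the (1,1,0) case.
Write f(k) = c0. Then LHS − RHS = -1, requiring -1 = 0: contradictory. No certificate.

no hypergeometric antidifference exists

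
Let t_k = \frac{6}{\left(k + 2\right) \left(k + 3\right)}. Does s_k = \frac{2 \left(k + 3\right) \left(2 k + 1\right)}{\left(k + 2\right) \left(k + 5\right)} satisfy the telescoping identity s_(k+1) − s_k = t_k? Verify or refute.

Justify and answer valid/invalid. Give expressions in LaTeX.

Invalid: residual \frac{8 \left(k^{2} + 2 k - 6\right)}{k^{4} + 16 k^{3} + 91 k^{2} + 216 k + 180} ≠ 0.

s_(k+1) = 2*(k + 4)*(2*k + 3)/((k + 3)*(k + 6))
s_(k+1) − s_k = 2*(7*k**2 + 41*k + 66)/(k**4 + 16*k**3 + 91*k**2 + 216*k + 180)
(s_(k+1) − s_k) − t_k = 8*(k**2 + 2*k - 6)/(k**4 + 16*k**3 + 91*k**2 + 216*k + 180)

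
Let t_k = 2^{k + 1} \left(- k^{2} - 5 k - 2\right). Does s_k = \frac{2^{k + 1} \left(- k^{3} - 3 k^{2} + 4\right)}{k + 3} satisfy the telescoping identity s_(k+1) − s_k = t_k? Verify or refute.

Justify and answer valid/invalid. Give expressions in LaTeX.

s_(k+1) = 2**(k + 2)*k*(-k**2 - 6*k - 9)/(k + 4)
s_(k+1) − s_k = 2**(k + 1)*(-k**4 - 11*k**3 - 42*k**2 - 58*k - 16)/(k**2 + 7*k + 12)
(s_(k+1) − s_k) − t_k = 2**(k + 1)*(k**3 + 7*k**2 + 16*k + 8)/(k**2 + 7*k + 12)

Invalid: residual \frac{2^{k + 1} \left(k^{3} + 7 k^{2} + 16 k + 8\right)}{k^{2} + 7 k + 12} ≠ 0.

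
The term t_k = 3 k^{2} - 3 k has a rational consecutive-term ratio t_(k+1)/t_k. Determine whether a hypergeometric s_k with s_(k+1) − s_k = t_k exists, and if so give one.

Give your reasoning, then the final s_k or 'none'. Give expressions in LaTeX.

Ratio r(k) = (k + 1)/(k - 1).
So A=1 and B=1, with C=k**2 - k.
Set up (1)·f(k+1) − (1)·f(k) − (k**2 - k) = 0.
deg f ≤ 3 (via 0,0,2).
Solving with deg f ≤ 3: f(k) = k*(k - 2)*(k - 1)/3.
Then R = B(k−1)f/C = (k - 2)/3, so s_k = R(k)·t_k = k*(k**2 - 3*k + 2).
s_(k+1) − s_k = 3*k*(k - 1) = t_k.

s_k = k \left(k^{2} - 3 k + 2\right)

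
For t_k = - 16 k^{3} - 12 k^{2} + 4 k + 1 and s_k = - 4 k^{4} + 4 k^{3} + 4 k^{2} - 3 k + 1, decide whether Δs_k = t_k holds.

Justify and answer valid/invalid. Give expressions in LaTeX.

s_(k+1) = -4*k**4 - 12*k**3 - 8*k**2 + k + 2
s_(k+1) − s_k = -16*k**3 - 12*k**2 + 4*k + 1
(s_(k+1) − s_k) − t_k = 0

Valid: the claim telescopes to t_k.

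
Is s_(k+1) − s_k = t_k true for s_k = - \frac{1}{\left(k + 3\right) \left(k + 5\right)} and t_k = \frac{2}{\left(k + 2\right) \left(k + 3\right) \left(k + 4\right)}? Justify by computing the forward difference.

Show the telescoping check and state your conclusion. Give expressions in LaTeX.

s_(k+1) = -1/((k + 4)*(k + 6))
s_(k+1) − s_k = (2*k + 9)/(k**4 + 18*k**3 + 119*k**2 + 342*k + 360)
(s_(k+1) − s_k) − t_k = 3*(-3*k - 14)/(k**5 + 20*k**4 + 155*k**3 + 580*k**2 + 1044*k + 720)

Invalid: residual \frac{3 \left(- 3 k - 14\right)}{k^{5} + 20 k^{4} + 155 k^{3} + 580 k^{2} + 1044 k + 720} ≠ 0.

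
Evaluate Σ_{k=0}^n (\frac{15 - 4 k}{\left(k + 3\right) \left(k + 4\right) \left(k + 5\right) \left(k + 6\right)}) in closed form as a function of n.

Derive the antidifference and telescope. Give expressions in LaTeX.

S(n) = \frac{n^{3} + 15 n^{2} + 114 n + 100}{20 \left(n^{3} + 15 n^{2} + 74 n + 120\right)}

t_(k+1)/t_k = (k + 3)*(4*k - 11)/((k + 7)*(4*k - 15)).
A = k + 3, B = k + 7, C = k - 15/4.
Key eq: (k + 3)·f(k+1) = (k + 6)·f(k) + (k - 15/4).
Degrees (1,1,1) ⇒ d ≤ 3.
Match coefficients ⇒ f(k) = -k*(k**2 + 12*k + 87)/80.
R(k) = B(k−1)·f(k)/C(k) = -k*(k + 6)*(k**2 + 12*k + 87)/(20*(4*k - 15)); s_k = R·t_k = k*(k**2 + 12*k + 87)/(20*(k + 3)*(k + 4)*(k + 5)).
Δs = (15 - 4*k)/(k**4 + 18*k**3 + 119*k**2 + 342*k + 360), as required.
Σ_(k=0)^n t_k = s_(n+1) − s_(0) = ((n**3 + 15*n**2 + 114*n + 100)/(20*(n**3 + 15*n**2 + 74*n + 120))) − (0), i.e. (n**3 + 15*n**2 + 114*n + 100)/(20*(n**3 + 15*n**2 + 74*n + 120)).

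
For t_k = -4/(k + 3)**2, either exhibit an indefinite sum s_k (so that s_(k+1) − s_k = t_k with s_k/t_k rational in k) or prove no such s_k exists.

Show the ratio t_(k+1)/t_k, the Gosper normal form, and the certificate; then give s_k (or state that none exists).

none — t_k is not Gosper-summable

Step 1: r(k) = (k + 3)**2/(k + 4)**2.
So A=k**2 + 6*k + 9 and B=k**2 + 8*k + 16, with C=1.
Set up (k**2 + 6*k + 9)·f(k+1) − (k**2 + 6*k + 9)·f(k) − (1) = 0.
deg f ≤ 0 (via 2,2,0).
f = c0 ⇒ A·f(k+1) − B(k−1)·f(k) − C = -1. The system {-1 = 0} is inconsistent; no antidifference.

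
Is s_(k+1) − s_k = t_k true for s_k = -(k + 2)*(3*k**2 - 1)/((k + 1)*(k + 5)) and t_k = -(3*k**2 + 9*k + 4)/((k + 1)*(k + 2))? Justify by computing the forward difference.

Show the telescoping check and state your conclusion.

Invalid: residual 6*(9*k**2 + 25*k + 11)/(k**4 + 14*k**3 + 65*k**2 + 112*k + 60) ≠ 0.

s_(k+1) = -(k + 3)*(3*(k + 1)**2 - 1)/((k + 2)*(k + 6))
s_(k+1) − s_k = (-3*k**4 - 42*k**3 - 139*k**2 - 164*k - 54)/(k**4 + 14*k**3 + 65*k**2 + 112*k + 60)
(s_(k+1) − s_k) − t_k = 6*(9*k**2 + 25*k + 11)/(k**4 + 14*k**3 + 65*k**2 + 112*k + 60)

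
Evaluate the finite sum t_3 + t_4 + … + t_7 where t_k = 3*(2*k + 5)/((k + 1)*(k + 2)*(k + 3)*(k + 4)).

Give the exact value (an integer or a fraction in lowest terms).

t_(k+1)/t_k = (k + 1)*(2*k + 7)/((k + 5)*(2*k + 5)).
Gosper form: A/B · C(k+1)/C(k) with A=k + 1, B=k + 5, C=k + 5/2.
Solve (k + 1)·f(k+1) − (k + 4)·f(k) = k + 5/2.
From deg A=1, deg B=1, deg C=1: d=3.
A polynomial solution: f(k) = k*(k + 2)*(k + 4)/6.
Then R = B(k−1)f/C = k*(k + 2)*(k + 4)**2/(3*(2*k + 5)), so s_k = R(k)·t_k = k*(k + 4)/(k**2 + 4*k + 3).
s_(k+1) − s_k = 3*(2*k + 5)/(k**4 + 10*k**3 + 35*k**2 + 50*k + 24) = t_k.
Evaluate s at k=8 and k=3: 32/33 and 7/8; difference 25/264.

Σ = 25/264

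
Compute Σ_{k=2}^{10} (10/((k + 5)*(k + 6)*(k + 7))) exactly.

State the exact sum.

t_(k+1)/t_k = (k + 5)/(k + 8).
Factor: A=k + 5; B=k + 8; C=1.
Key eq: (k + 5)·f(k+1) = (k + 7)·f(k) + (1).
d = 2 from the (1,1,0) case.
Solving with deg f ≤ 2: f(k) = k*(k + 11)/60.
Get s_k = R·t_k = k*(k + 11)/(6*(k + 5)*(k + 6)) with R(k) = B(k−1)f(k)/C(k) = k*(k + 7)*(k + 11)/60.
Verify: 10/(k**3 + 18*k**2 + 107*k + 210) matches t_k.
Evaluate s at k=11 and k=2: 121/816 and 13/168; difference 135/1904.

Σ = 135/1904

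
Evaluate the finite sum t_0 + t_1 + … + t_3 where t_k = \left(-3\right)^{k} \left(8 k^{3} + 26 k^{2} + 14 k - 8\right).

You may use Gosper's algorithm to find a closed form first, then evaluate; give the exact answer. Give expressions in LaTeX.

Σ = -11504

Ratio r(k) = 3*(-4*k**3 - 25*k**2 - 45*k - 20)/(4*k**3 + 13*k**2 + 7*k - 4).
Take A(k)=-3, B(k)=1, C(k)=k**3 + 13*k**2/4 + 7*k/4 - 1.
Solve (-3)·f(k+1) − (1)·f(k) = k**3 + 13*k**2/4 + 7*k/4 - 1.
Bound: deg f ≤ 3.
Coefficient equations give f(k) = -(k**3 + k**2 - 2*k - 1)/4.
Certificate R = B(k−1)f/C = -(k**3 + k**2 - 2*k - 1)/(4*k**3 + 13*k**2 + 7*k - 4) gives s_k = 2*(-3)**k*(-k**3 - k**2 + 2*k + 1).
Check: Δs_k = (-3)**k*(8*k**3 + 26*k**2 + 14*k - 8). ✓
Evaluate s at k=4 and k=0: -11502 and 2; difference -11504.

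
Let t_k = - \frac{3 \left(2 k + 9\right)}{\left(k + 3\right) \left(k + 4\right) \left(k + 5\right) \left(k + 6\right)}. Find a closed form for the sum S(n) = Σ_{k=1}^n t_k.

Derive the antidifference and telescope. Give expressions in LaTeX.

t_(k+1)/t_k = (k + 3)*(2*k + 11)/((k + 7)*(2*k + 9)).
So A=k + 3 and B=k + 7, with C=k + 9/2.
Set up (k + 3)·f(k+1) − (k + 6)·f(k) − (k + 9/2) = 0.
From deg A=1, deg B=1, deg C=1: d=3.
Solve for f: f(k) = k*(k + 4)*(k + 8)/30 (degree 3 ≤ 3).
So s_k = (B(k−1)f/C)·t_k = (k*(k + 4)*(k + 6)*(k + 8)/(15*(2*k + 9)))·t_k = k*(-k - 8)/(5*(k**2 + 8*k + 15)).
Verify: 3*(-2*k - 9)/(k**4 + 18*k**3 + 119*k**2 + 342*k + 360) matches t_k.
Telescope: S(n) = s_(n+1) − s_(1) = (-n**2 - 10*n - 9)/(5*(n**2 + 10*n + 24)) − (-3/40) = n*(-n - 10)/(8*(n**2 + 10*n + 24)).

S(n) = \frac{n \left(- n - 10\right)}{8 \left(n^{2} + 10 n + 24\right)}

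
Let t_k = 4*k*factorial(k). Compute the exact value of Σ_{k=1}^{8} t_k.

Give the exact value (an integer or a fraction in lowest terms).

Σ = 1451516

Compute t_(k+1)/t_k: get (k + 1)**2/k.
So A=k + 1 and B=1, with C=k.
Key eq: (k + 1)·f(k+1) = (1)·f(k) + (k).
From deg A=1, deg B=0, deg C=1: d=0.
Solve for f: f(k) = 1 (degree 0 ≤ 0).
Get s_k = R·t_k = 4*factorial(k) with R(k) = B(k−1)f(k)/C(k) = 1/k.
s_(k+1) − s_k = 4*k*factorial(k) = t_k.
Evaluate s at k=9 and k=1: 1451520 and 4; difference 1451516.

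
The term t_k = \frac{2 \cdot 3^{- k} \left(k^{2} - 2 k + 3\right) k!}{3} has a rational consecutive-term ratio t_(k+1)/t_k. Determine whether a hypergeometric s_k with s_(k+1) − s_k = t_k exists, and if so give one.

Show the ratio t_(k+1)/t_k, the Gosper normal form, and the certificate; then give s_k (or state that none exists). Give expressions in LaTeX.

r(k) = (k**3 + k**2 + 2*k + 2)/(3*(k**2 - 2*k + 3)) after simplifying.
Gosper form: A/B · C(k+1)/C(k) with A=k/3 + 1/3, B=1, C=k**2 - 2*k + 3.
Key eq: (k/3 + 1/3)·f(k+1) = (1)·f(k) + (k**2 - 2*k + 3).
Bound: deg f ≤ 1.
Solve for f: f(k) = 3*(k - 1) (degree 1 ≤ 1).
So s_k = (B(k−1)f/C)·t_k = (3*(k - 1)/(k**2 - 2*k + 3))·t_k = 2*(k - 1)*factorial(k)/3**k.
Verify: 2*(k**2 - 2*k + 3)*factorial(k)/(3*3**k) matches t_k.

s_k = 2 \cdot 3^{- k} \left(k - 1\right) k!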